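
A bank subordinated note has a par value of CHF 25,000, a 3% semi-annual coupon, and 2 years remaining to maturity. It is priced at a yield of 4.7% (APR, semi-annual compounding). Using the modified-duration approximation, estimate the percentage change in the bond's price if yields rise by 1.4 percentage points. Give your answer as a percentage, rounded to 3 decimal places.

-2.675%

Periodic yield y = 0.0235. Modified duration first:
  t   CF        PV=CF/(1+0.0235)^t    t·PV
  1       375.00       366.3898       366.3898
  2       375.00       357.9774       715.9547
  3       375.00       349.7581     1,049.2742
  4    25,375.00    23,123.5582    92,494.2328
  Σ                 24,197.6835    94,625.8515
P = 24,197.6835; D_Mac = 3.91053 half-year periods = 1.95527 yrs; D_mod = 1.95527/(1+0.0235) = 1.91037 yrs.
ΔP/P ≈ -D_mod · Δy = -1.91037 × (+0.014) = -0.026745 = -2.6745%.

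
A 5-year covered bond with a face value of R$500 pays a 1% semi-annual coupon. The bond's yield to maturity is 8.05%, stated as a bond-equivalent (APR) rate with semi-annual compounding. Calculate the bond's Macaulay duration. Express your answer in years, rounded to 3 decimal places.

Periodic yield y = 0.04025. Discount each cash flow and weight by its period:
  t   CF        PV=CF/(1+0.04025)^t    t·PV
  1         2.50         2.4033         2.4033
  2         2.50         2.3103         4.6206
  3         2.50         2.2209         6.6627
  4         2.50         2.1350         8.5398
  5         2.50         2.0523        10.2617
  6         2.50         1.9729        11.8376
  7         2.50         1.8966        13.2762
  8         2.50         1.8232        14.5857
  9         2.50         1.7527        15.7740
  10      502.50       338.6560     3,386.5604
  Σ                    357.2232     3,474.5221
Price P = Σ PV = 357.2232.
Macaulay duration = Σ(t·PV) / P = 3,474.5221 / 357.2232 = 9.72647 half-year periods.
In years: 9.72647 / 2 = 4.86324 years.

4.863 years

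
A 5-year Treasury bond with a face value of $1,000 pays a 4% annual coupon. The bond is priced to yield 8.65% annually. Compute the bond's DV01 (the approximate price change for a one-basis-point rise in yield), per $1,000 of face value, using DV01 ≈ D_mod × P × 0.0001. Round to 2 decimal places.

$0.34

Periodic yield y = 0.0865.
  t   CF        PV=CF/(1+0.0865)^t    t·PV
  1        40.00        36.8155        36.8155
  2        40.00        33.8845        67.7689
  3        40.00        31.1868        93.5604
  4        40.00        28.7039       114.8156
  5     1,040.00       686.8860     3,434.4302
  Σ                    817.4767     3,747.3906
P = 817.4767; D_Mac = 4.58409 yrs; D_mod = 4.21914 yrs.
DV01 ≈ 4.21914 × 817.4767 × 0.0001 = 0.344905.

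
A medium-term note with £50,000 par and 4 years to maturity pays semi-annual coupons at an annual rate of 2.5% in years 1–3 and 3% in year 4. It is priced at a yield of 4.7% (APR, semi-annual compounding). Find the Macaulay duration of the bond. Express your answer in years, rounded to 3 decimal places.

Periodic yield y = 0.0235. Discount each cash flow and weight by its period:
  t   CF        PV=CF/(1+0.0235)^t    t·PV
  1       625.00       610.6497       610.6497
  2       625.00       596.6290     1,193.2579
  3       625.00       582.9301     1,748.7903
  4       625.00       569.5458     2,278.1831
  5       625.00       556.4688     2,782.3438
  6       625.00       543.6920     3,262.1519
  7       750.00       637.4503     4,462.1521
  8    50,750.00    42,143.7591   337,150.0726
  Σ                 46,241.1247   353,487.6015
Price P = Σ PV = 46,241.1247.
Macaulay duration = Σ(t·PV) / P = 353,487.6015 / 46,241.1247 = 7.64444 half-year periods.
In years: 7.64444 / 2 = 3.82222 years.

3.822 years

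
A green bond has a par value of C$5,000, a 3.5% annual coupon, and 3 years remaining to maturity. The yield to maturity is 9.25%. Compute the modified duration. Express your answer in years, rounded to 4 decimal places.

Periodic yield y = 0.0925. First find Macaulay duration:
  t   CF        PV=CF/(1+0.0925)^t    t·PV
  1       175.00       160.1831       160.1831
  2       175.00       146.6207       293.2413
  3     5,175.00     3,968.6794    11,906.0382
  Σ                  4,275.4831    12,359.4626
P = 4,275.4831; Macaulay duration = 12,359.4626 / 4,275.4831 = 2.89078 years.
Modified duration = D_Mac / (1 + y) = 2.89078 / 1.0925 = 2.64602 years.

2.6460 years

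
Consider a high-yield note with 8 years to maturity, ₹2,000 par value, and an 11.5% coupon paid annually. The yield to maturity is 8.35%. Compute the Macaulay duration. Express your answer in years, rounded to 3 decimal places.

5.832 years

Periodic yield y = 0.0835. Discount each cash flow and weight by its year:
  t   CF        PV=CF/(1+0.0835)^t    t·PV
  1       230.00       212.2750       212.2750
  2       230.00       195.9160       391.8321
  3       230.00       180.8178       542.4533
  4       230.00       166.8830       667.5321
  5       230.00       154.0222       770.1109
  6       230.00       142.1524       852.9147
  7       230.00       131.1975       918.3822
  8     2,230.00     1,174.0147     9,392.1177
  Σ                  2,357.2787    13,747.6180
Price P = Σ PV = 2,357.2787.
Macaulay duration = Σ(t·PV) / P = 13,747.6180 / 2,357.2787 = 5.83199 years.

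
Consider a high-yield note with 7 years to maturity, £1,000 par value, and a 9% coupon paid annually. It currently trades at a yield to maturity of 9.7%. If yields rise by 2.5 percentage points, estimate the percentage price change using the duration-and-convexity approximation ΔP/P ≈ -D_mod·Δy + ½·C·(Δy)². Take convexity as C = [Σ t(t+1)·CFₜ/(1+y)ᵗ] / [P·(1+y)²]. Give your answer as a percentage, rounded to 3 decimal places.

With y = 0.097:
  t   CF        PV=CF/(1+0.097)^t    t·PV        t(t+1)·PV
  1        90.00        82.0419        82.0419         164.0839
  2        90.00        74.7875       149.5751         448.7252
  3        90.00        68.1746       204.5238         818.0953
  4        90.00        62.1464       248.5856       1,242.9281
  5        90.00        56.6512       283.2562       1,699.5370
  6        90.00        51.6420       309.8518       2,168.9625
  7     1,090.00       570.1382     3,990.9671      31,927.7366
  Σ                    965.5818     5,268.8015      38,470.0685
P = 965.5818; D_Mac = 5.45661 yrs; D_mod = 4.97412 yrs; C = 33.10706.
Duration effect: -4.97412 × (+0.025) = -0.124353
Convexity effect: 0.5 × 33.10706 × (0.025)² = +0.0103460
ΔP/P ≈ -0.124353 + 0.0103460 = -0.114007 = -11.4007%.

-11.401%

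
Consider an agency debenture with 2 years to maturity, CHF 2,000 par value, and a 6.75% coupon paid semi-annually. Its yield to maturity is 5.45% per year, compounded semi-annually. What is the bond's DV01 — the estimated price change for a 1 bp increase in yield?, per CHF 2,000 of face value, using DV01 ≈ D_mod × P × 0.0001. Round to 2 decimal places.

CHF 0.38

Periodic yield y = 0.02725.
  t   CF        PV=CF/(1+0.02725)^t    t·PV
  1        67.50        65.7094        65.7094
  2        67.50        63.9663       127.9327
  3        67.50        62.2695       186.8085
  4     2,067.50     1,856.6965     7,426.7860
  Σ                  2,048.6417     7,807.2366
P = 2,048.6417; D_Mac = 3.81093 half-year periods = 1.90547 yrs; D_mod = 1.85492 yrs.
DV01 ≈ 1.85492 × 2,048.6417 × 0.0001 = 0.380007.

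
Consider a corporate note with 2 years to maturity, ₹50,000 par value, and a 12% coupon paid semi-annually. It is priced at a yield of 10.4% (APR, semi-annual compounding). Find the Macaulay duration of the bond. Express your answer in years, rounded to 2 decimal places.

Periodic yield y = 0.052. Discount each cash flow and weight by its period:
  t   CF        PV=CF/(1+0.052)^t    t·PV
  1     3,000.00     2,851.7110     2,851.7110
  2     3,000.00     2,710.7519     5,421.5039
  3     3,000.00     2,576.7604     7,730.2812
  4    53,000.00    43,272.5920   173,090.3682
  Σ                 51,411.8154   189,093.8642
Price P = Σ PV = 51,411.8154.
Macaulay duration = Σ(t·PV) / P = 189,093.8642 / 51,411.8154 = 3.67802 half-year periods.
In years: 3.67802 / 2 = 1.83901 years.

1.84 years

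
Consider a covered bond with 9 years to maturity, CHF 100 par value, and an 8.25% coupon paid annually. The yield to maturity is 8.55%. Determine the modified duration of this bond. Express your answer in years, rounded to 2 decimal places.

Periodic yield y = 0.0855. First find Macaulay duration:
  t   CF        PV=CF/(1+0.0855)^t    t·PV
  1         8.25         7.6002         7.6002
  2         8.25         7.0016        14.0031
  3         8.25         6.4501        19.3502
  4         8.25         5.9420        23.7681
  5         8.25         5.4740        27.3700
  6         8.25         5.0428        30.2570
  7         8.25         4.6456        32.5195
  8         8.25         4.2797        34.2378
  9       108.25        51.7320       465.5882
  Σ                     98.1680       654.6940
P = 98.1680; Macaulay duration = 654.6940 / 98.1680 = 6.66912 years.
Modified duration = D_Mac / (1 + y) = 6.66912 / 1.0855 = 6.14382 years.

6.14 years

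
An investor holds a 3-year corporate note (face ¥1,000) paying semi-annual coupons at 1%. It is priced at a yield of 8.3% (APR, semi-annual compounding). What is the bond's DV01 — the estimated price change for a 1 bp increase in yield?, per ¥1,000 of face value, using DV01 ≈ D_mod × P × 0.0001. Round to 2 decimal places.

¥0.23

Periodic yield y = 0.0415.
  t   CF        PV=CF/(1+0.0415)^t    t·PV
  1         5.00         4.8008         4.8008
  2         5.00         4.6095         9.2189
  3         5.00         4.4258        13.2774
  4         5.00         4.2495        16.9978
  5         5.00         4.0801        20.4006
  6     1,005.00       787.4272     4,724.5632
  Σ                    809.5928     4,789.2588
P = 809.5928; D_Mac = 5.91564 half-year periods = 2.95782 yrs; D_mod = 2.83996 yrs.
DV01 ≈ 2.83996 × 809.5928 × 0.0001 = 0.229921.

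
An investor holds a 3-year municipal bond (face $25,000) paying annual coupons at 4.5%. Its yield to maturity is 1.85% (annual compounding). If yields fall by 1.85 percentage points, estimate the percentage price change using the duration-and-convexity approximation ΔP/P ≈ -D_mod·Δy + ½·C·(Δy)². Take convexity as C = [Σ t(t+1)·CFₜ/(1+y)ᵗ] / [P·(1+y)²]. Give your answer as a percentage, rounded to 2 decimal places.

With y = 0.0185:
  t   CF        PV=CF/(1+0.0185)^t    t·PV        t(t+1)·PV
  1     1,125.00     1,104.5655     1,104.5655       2,209.1311
  2     1,125.00     1,084.5022     2,169.0045       6,507.0135
  3    26,125.00    24,727.1008    74,181.3024     296,725.2095
  Σ                 26,916.1686    77,454.8724     305,441.3541
P = 26,916.1686; D_Mac = 2.87763 yrs; D_mod = 2.82536 yrs; C = 10.93938.
Duration effect: -2.82536 × (-0.0185) = +0.052269
Convexity effect: 0.5 × 10.93938 × (-0.0185)² = +0.0018720
ΔP/P ≈ +0.052269 + 0.0018720 = +0.054141 = +5.4141%.

+5.41%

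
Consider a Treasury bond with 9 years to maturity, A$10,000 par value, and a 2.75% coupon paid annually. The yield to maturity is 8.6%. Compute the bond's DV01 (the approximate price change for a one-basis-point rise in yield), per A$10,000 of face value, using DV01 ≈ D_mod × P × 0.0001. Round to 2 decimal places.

Periodic yield y = 0.086.
  t   CF        PV=CF/(1+0.086)^t    t·PV
  1       275.00       253.2228       253.2228
  2       275.00       233.1702       466.3404
  3       275.00       214.7055       644.1166
  4       275.00       197.7031       790.8122
  5       275.00       182.0470       910.2351
  6       275.00       167.6308     1,005.7846
  7       275.00       154.3561     1,080.4930
  8       275.00       142.1327     1,137.0618
  9    10,275.00     4,890.0512    44,010.4605
  Σ                  6,435.0194    50,298.5271
P = 6,435.0194; D_Mac = 7.81638 yrs; D_mod = 7.19740 yrs.
DV01 ≈ 7.19740 × 6,435.0194 × 0.0001 = 4.631540.

A$4.63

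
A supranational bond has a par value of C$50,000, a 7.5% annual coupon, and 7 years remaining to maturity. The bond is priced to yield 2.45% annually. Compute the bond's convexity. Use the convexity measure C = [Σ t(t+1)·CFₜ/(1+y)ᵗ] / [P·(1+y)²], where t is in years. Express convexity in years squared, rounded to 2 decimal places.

With y = 0.0245:
  t   CF        PV=CF/(1+0.0245)^t    t·PV        t(t+1)·PV
  1     3,750.00     3,660.3221     3,660.3221       7,320.6442
  2     3,750.00     3,572.7888     7,145.5776      21,436.7327
  3     3,750.00     3,487.3487    10,462.0462      41,848.1849
  4     3,750.00     3,403.9519    13,615.8077      68,079.0383
  5     3,750.00     3,322.5495    16,612.7473      99,676.4837
  6     3,750.00     3,243.0937    19,458.5620     136,209.9338
  7    53,750.00    45,372.7110   317,608.9773   2,540,871.8188
  Σ                 66,062.7657   388,564.0402   2,915,442.8363
P = 66,062.7657.
Convexity = Σ t(t+1)·PV / [P·(1+y)²] = 2,915,442.8363 / (66,062.7657 × 1.049600) = 42.04592.

42.05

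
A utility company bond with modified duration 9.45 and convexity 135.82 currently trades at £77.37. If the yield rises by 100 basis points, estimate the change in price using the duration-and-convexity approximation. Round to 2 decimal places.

Duration effect: -D_mod·Δy = -9.45 × (+0.01) = -0.094500
Convexity effect: ½·C·(Δy)² = 0.5 × 135.82 × (0.01)² = +0.0067910
ΔP/P ≈ -0.094500 + 0.0067910 = -0.087709
ΔP ≈ 77.37 × (-0.087709) = -6.78604533.

-£6.79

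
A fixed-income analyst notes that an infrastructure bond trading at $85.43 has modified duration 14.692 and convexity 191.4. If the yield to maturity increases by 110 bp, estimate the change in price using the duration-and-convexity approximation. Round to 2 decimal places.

Duration effect: -D_mod·Δy = -14.692 × (+0.011) = -0.161612
Convexity effect: ½·C·(Δy)² = 0.5 × 191.4 × (0.011)² = +0.0115797
ΔP/P ≈ -0.161612 + 0.0115797 = -0.1500323
ΔP ≈ 85.43 × (-0.1500323) = -12.817259389.

-$12.82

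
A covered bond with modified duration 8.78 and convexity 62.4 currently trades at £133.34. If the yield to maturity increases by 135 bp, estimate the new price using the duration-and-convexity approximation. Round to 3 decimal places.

£118.293

Duration effect: -D_mod·Δy = -8.78 × (+0.0135) = -0.118530
Convexity effect: ½·C·(Δy)² = 0.5 × 62.4 × (0.0135)² = +0.0056862
ΔP/P ≈ -0.118530 + 0.0056862 = -0.1128438
New price ≈ 133.34 × (1 - 0.1128438) = 118.293407708.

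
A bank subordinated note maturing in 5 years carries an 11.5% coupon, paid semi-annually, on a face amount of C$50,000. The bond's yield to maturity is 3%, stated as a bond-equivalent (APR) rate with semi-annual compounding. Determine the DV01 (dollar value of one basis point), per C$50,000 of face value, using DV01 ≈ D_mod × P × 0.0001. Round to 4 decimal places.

Periodic yield y = 0.015.
  t   CF        PV=CF/(1+0.015)^t    t·PV
  1     2,875.00     2,832.5123     2,832.5123
  2     2,875.00     2,790.6525     5,581.3051
  3     2,875.00     2,749.4114     8,248.2341
  4     2,875.00     2,708.7797    10,835.1186
  5     2,875.00     2,668.7484    13,343.7422
  6     2,875.00     2,629.3088    15,775.8528
  7     2,875.00     2,590.4520    18,133.1642
  8     2,875.00     2,552.1695    20,417.3558
  9     2,875.00     2,514.4527    22,630.0742
  10   52,875.00    45,560.6549   455,606.5488
  Σ                 69,597.1422   573,403.9081
P = 69,597.1422; D_Mac = 8.23890 half-year periods = 4.11945 yrs; D_mod = 4.05857 yrs.
DV01 ≈ 4.05857 × 69,597.1422 × 0.0001 = 28.246498.

C$28.2465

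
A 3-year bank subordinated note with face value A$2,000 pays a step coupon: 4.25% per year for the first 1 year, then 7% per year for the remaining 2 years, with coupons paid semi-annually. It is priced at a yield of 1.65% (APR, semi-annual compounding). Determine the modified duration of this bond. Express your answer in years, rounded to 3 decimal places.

2.803 years

Periodic yield y = 0.00825. First find Macaulay duration:
  t   CF        PV=CF/(1+0.00825)^t    t·PV
  1        42.50        42.1522        42.1522
  2        42.50        41.8073        83.6147
  3        70.00        68.2957       204.8871
  4        70.00        67.7369       270.9475
  5        70.00        67.1826       335.9131
  6     2,070.00     1,970.4298    11,822.5786
  Σ                  2,257.6045    12,760.0932
P = 2,257.6045; Macaulay duration = 12,760.0932 / 2,257.6045 = 5.65205 half-year periods = 2.82602 years.
Modified duration = D_Mac / (1 + y) = 2.82602 / 1.00825 = 2.80290 years.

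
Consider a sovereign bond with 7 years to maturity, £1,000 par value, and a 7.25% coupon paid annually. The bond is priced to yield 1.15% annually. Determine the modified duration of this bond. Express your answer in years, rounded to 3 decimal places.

Periodic yield y = 0.0115. First find Macaulay duration:
  t   CF        PV=CF/(1+0.0115)^t    t·PV
  1        72.50        71.6757        71.6757
  2        72.50        70.8608       141.7217
  3        72.50        70.0552       210.1656
  4        72.50        69.2587       277.0349
  5        72.50        68.4713       342.3565
  6        72.50        67.6928       406.1570
  7     1,072.50       990.0020     6,930.0143
  Σ                  1,408.0166     8,379.1256
P = 1,408.0166; Macaulay duration = 8,379.1256 / 1,408.0166 = 5.95101 years.
Modified duration = D_Mac / (1 + y) = 5.95101 / 1.0115 = 5.88335 years.

5.883 years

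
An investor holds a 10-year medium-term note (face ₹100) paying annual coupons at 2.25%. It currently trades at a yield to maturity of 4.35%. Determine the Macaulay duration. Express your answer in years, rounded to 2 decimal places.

8.96 years

Periodic yield y = 0.0435. Discount each cash flow and weight by its year:
  t   CF        PV=CF/(1+0.0435)^t    t·PV
  1         2.25         2.1562         2.1562
  2         2.25         2.0663         4.1326
  3         2.25         1.9802         5.9405
  4         2.25         1.8976         7.5905
  5         2.25         1.8185         9.0926
  6         2.25         1.7427        10.4563
  7         2.25         1.6701        11.6905
  8         2.25         1.6005        12.8036
  9         2.25         1.5337        13.8036
  10      102.25        66.7942       667.9420
  Σ                     83.2601       745.6087
Price P = Σ PV = 83.2601.
Macaulay duration = Σ(t·PV) / P = 745.6087 / 83.2601 = 8.95518 years.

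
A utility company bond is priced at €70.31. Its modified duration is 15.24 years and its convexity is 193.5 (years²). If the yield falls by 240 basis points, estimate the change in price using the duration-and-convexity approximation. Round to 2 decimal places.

Duration effect: -D_mod·Δy = -15.24 × (-0.024) = +0.365760
Convexity effect: ½·C·(Δy)² = 0.5 × 193.5 × (-0.024)² = +0.0557280
ΔP/P ≈ +0.365760 + 0.0557280 = +0.421488
ΔP ≈ 70.31 × (+0.421488) = +29.63482128.

+€29.63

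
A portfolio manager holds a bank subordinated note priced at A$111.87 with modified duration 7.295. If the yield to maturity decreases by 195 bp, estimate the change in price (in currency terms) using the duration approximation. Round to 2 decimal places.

Duration approximation: ΔP/P ≈ -D_mod · Δy = -7.295 × (-0.0195) = +0.1422525.
ΔP ≈ 111.87 × (+0.1422525) = +15.913787175.

+A$15.91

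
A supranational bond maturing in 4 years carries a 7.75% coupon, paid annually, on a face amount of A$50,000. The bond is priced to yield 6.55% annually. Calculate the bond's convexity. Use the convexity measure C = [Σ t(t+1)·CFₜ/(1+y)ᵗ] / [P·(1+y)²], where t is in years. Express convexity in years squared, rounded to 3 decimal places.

With y = 0.0655:
  t   CF        PV=CF/(1+0.0655)^t    t·PV        t(t+1)·PV
  1     3,875.00     3,636.7902     3,636.7902       7,273.5805
  2     3,875.00     3,413.2241     6,826.4481      20,479.3444
  3     3,875.00     3,203.4013     9,610.2038      38,440.8154
  4    53,875.00    41,799.7291   167,198.9163     835,994.5816
  Σ                 52,053.1447   187,272.3585     902,188.3218
P = 52,053.1447.
Convexity = Σ t(t+1)·PV / [P·(1+y)²] = 902,188.3218 / (52,053.1447 × 1.135290) = 15.26663.

15.267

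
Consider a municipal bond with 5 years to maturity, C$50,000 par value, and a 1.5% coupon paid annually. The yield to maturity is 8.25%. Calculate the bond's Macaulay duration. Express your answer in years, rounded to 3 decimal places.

Periodic yield y = 0.0825. Discount each cash flow and weight by its year:
  t   CF        PV=CF/(1+0.0825)^t    t·PV
  1       750.00       692.8406       692.8406
  2       750.00       640.0375     1,280.0751
  3       750.00       591.2587     1,773.7761
  4       750.00       546.1974     2,184.7897
  5    50,750.00    34,142.5946   170,712.9730
  Σ                 36,612.9289   176,644.4546
Price P = Σ PV = 36,612.9289.
Macaulay duration = Σ(t·PV) / P = 176,644.4546 / 36,612.9289 = 4.82465 years.

4.825 years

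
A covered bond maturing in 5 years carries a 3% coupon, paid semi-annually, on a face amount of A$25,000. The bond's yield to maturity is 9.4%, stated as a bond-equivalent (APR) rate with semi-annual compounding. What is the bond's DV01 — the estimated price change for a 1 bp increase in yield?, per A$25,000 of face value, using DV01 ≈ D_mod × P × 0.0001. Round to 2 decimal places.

A$8.26

Periodic yield y = 0.047.
  t   CF        PV=CF/(1+0.047)^t    t·PV
  1       375.00       358.1662       358.1662
  2       375.00       342.0881       684.1761
  3       375.00       326.7317       980.1950
  4       375.00       312.0646     1,248.2585
  5       375.00       298.0560     1,490.2800
  6       375.00       284.6762     1,708.0573
  7       375.00       271.8971     1,903.2794
  8       375.00       259.6915     2,077.5324
  9       375.00       248.0340     2,232.3056
  10   25,375.00    16,030.2108   160,302.1083
  Σ                 18,731.6161   172,984.3586
P = 18,731.6161; D_Mac = 9.23489 half-year periods = 4.61744 yrs; D_mod = 4.41017 yrs.
DV01 ≈ 4.41017 × 18,731.6161 × 0.0001 = 8.260953.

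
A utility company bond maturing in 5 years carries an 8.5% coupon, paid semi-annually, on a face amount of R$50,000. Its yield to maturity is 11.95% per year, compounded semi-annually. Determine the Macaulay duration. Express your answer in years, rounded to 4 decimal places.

4.1073 years

Periodic yield y = 0.05975. Discount each cash flow and weight by its period:
  t   CF        PV=CF/(1+0.05975)^t    t·PV
  1     2,125.00     2,005.1899     2,005.1899
  2     2,125.00     1,892.1348     3,784.2697
  3     2,125.00     1,785.4540     5,356.3619
  4     2,125.00     1,684.7879     6,739.1516
  5     2,125.00     1,589.7975     7,948.9875
  6     2,125.00     1,500.1628     9,000.9766
  7     2,125.00     1,415.5818     9,909.0723
  8     2,125.00     1,335.7695    10,686.1562
  9     2,125.00     1,260.4572    11,344.1149
  10   52,125.00    29,175.0639   291,750.6388
  Σ                 43,644.3993   358,524.9194
Price P = Σ PV = 43,644.3993.
Macaulay duration = Σ(t·PV) / P = 358,524.9194 / 43,644.3993 = 8.21468 half-year periods.
In years: 8.21468 / 2 = 4.10734 years.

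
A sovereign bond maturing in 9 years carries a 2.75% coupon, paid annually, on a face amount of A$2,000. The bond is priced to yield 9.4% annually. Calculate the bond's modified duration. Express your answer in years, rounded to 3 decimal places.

Periodic yield y = 0.094. First find Macaulay duration:
  t   CF        PV=CF/(1+0.094)^t    t·PV
  1        55.00        50.2742        50.2742
  2        55.00        45.9545        91.9090
  3        55.00        42.0059       126.0178
  4        55.00        38.3967       153.5866
  5        55.00        35.0975       175.4875
  6        55.00        32.0818       192.4908
  7        55.00        29.3252       205.2766
  8        55.00        26.8055       214.4441
  9     2,055.00       915.4949     8,239.4541
  Σ                  1,215.4363     9,448.9407
P = 1,215.4363; Macaulay duration = 9,448.9407 / 1,215.4363 = 7.77411 years.
Modified duration = D_Mac / (1 + y) = 7.77411 / 1.094 = 7.10614 years.

7.106 years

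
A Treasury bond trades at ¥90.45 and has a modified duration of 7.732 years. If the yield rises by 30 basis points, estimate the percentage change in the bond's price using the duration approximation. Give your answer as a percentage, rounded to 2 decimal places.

-2.32%

Duration approximation: ΔP/P ≈ -D_mod · Δy = -7.732 × (+0.003) = -0.023196.
As a percentage: -2.3196%.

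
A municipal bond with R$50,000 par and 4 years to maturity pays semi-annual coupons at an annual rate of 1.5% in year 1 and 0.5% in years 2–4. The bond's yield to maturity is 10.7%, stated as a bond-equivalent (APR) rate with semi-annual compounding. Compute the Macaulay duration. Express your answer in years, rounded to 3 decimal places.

3.912 years

Periodic yield y = 0.0535. Discount each cash flow and weight by its period:
  t   CF        PV=CF/(1+0.0535)^t    t·PV
  1       375.00       355.9563       355.9563
  2       375.00       337.8798       675.7595
  3       125.00       106.9071       320.7212
  4       125.00       101.4780       405.9120
  5       125.00        96.3246       481.6231
  6       125.00        91.4330       548.5978
  7       125.00        86.7897       607.5280
  8    50,125.00    33,035.2856   264,282.2850
  Σ                 34,212.0541   267,678.3828
Price P = Σ PV = 34,212.0541.
Macaulay duration = Σ(t·PV) / P = 267,678.3828 / 34,212.0541 = 7.82410 half-year periods.
In years: 7.82410 / 2 = 3.91205 years.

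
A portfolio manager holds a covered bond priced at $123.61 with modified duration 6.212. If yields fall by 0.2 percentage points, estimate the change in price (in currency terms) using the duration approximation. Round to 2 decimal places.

+$1.54

Duration approximation: ΔP/P ≈ -D_mod · Δy = -6.212 × (-0.002) = +0.012424.
ΔP ≈ 123.61 × (+0.012424) = +1.53573064.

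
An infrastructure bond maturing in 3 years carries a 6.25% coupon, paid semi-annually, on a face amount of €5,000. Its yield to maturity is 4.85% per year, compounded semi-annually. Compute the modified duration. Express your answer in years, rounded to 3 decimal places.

2.721 years

Periodic yield y = 0.02425. First find Macaulay duration:
  t   CF        PV=CF/(1+0.02425)^t    t·PV
  1       156.25       152.5506       152.5506
  2       156.25       148.9389       297.8778
  3       156.25       145.4126       436.2379
  4       156.25       141.9699       567.8794
  5       156.25       138.6086       693.0430
  6     5,156.25     4,465.7883    26,794.7297
  Σ                  5,193.2689    28,942.3184
P = 5,193.2689; Macaulay duration = 28,942.3184 / 5,193.2689 = 5.57304 half-year periods = 2.78652 years.
Modified duration = D_Mac / (1 + y) = 2.78652 / 1.02425 = 2.72055 years.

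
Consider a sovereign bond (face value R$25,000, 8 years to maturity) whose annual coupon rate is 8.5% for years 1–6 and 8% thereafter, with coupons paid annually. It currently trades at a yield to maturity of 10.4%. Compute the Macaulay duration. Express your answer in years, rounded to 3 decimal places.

Periodic yield y = 0.104. Discount each cash flow and weight by its year:
  t   CF        PV=CF/(1+0.104)^t    t·PV
  1     2,125.00     1,924.8188     1,924.8188
  2     2,125.00     1,743.4953     3,486.9907
  3     2,125.00     1,579.2530     4,737.7590
  4     2,125.00     1,430.4828     5,721.9312
  5     2,125.00     1,295.7272     6,478.6359
  6     2,125.00     1,173.6659     7,041.9955
  7     2,000.00     1,000.5677     7,003.9739
  8    27,000.00    12,235.2029    97,881.6235
  Σ                 22,383.2137   134,277.7286
Price P = Σ PV = 22,383.2137.
Macaulay duration = Σ(t·PV) / P = 134,277.7286 / 22,383.2137 = 5.99904 years.

5.999 years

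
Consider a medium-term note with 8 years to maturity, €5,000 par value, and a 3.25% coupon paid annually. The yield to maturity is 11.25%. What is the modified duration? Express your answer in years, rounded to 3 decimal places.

6.171 years

Periodic yield y = 0.1125. First find Macaulay duration:
  t   CF        PV=CF/(1+0.1125)^t    t·PV
  1       162.50       146.0674       146.0674
  2       162.50       131.2966       262.5931
  3       162.50       118.0194       354.0581
  4       162.50       106.0848       424.3393
  5       162.50        95.3572       476.7858
  6       162.50        85.7143       514.2858
  7       162.50        77.0466       539.3259
  8     5,162.50     2,200.1886    17,601.5087
  Σ                  2,959.7748    20,318.9641
P = 2,959.7748; Macaulay duration = 20,318.9641 / 2,959.7748 = 6.86504 years.
Modified duration = D_Mac / (1 + y) = 6.86504 / 1.1125 = 6.17082 years.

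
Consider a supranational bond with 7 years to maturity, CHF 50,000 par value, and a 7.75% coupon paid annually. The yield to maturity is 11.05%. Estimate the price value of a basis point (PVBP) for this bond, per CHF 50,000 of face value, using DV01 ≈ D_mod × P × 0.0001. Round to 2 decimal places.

Periodic yield y = 0.1105.
  t   CF        PV=CF/(1+0.1105)^t    t·PV
  1     3,875.00     3,489.4192     3,489.4192
  2     3,875.00     3,142.2055     6,284.4110
  3     3,875.00     2,829.5412     8,488.6235
  4     3,875.00     2,547.9885    10,191.9538
  5     3,875.00     2,294.4516    11,472.2578
  6     3,875.00     2,066.1428    12,396.8567
  7    53,875.00    25,867.6719   181,073.7030
  Σ                 42,237.4205   233,397.2249
P = 42,237.4205; D_Mac = 5.52584 yrs; D_mod = 4.97599 yrs.
DV01 ≈ 4.97599 × 42,237.4205 × 0.0001 = 21.017310.

CHF 21.02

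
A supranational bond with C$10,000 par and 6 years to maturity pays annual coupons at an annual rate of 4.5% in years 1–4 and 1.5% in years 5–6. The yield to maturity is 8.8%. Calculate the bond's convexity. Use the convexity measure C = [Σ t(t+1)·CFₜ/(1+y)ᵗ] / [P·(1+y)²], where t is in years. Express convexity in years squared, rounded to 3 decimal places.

30.097

With y = 0.088:
  t   CF        PV=CF/(1+0.088)^t    t·PV        t(t+1)·PV
  1       450.00       413.6029       413.6029         827.2059
  2       450.00       380.1498       760.2995       2,280.8986
  3       450.00       349.4024     1,048.2071       4,192.8283
  4       450.00       321.1419     1,284.5675       6,422.8374
  5       150.00        98.3891       491.9453       2,951.6716
  6    10,150.00     6,119.1721    36,715.0328     257,005.2296
  Σ                  7,681.8581    40,713.6551     273,680.6713
P = 7,681.8581.
Convexity = Σ t(t+1)·PV / [P·(1+y)²] = 273,680.6713 / (7,681.8581 × 1.183744) = 30.09678.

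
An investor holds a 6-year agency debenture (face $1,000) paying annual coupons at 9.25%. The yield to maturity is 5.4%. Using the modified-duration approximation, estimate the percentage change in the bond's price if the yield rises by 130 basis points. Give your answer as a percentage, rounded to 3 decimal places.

Periodic yield y = 0.054. Modified duration first:
  t   CF        PV=CF/(1+0.054)^t    t·PV
  1        92.50        87.7609        87.7609
  2        92.50        83.2646       166.5292
  3        92.50        78.9987       236.9961
  4        92.50        74.9513       299.8053
  5        92.50        71.1113       355.5565
  6     1,092.50       796.8522     4,781.1132
  Σ                  1,192.9391     5,927.7613
P = 1,192.9391; D_Mac = 4.96904 yrs; D_mod = 4.96904/(1+0.054) = 4.71446 yrs.
ΔP/P ≈ -D_mod · Δy = -4.71446 × (+0.013) = -0.061288 = -6.1288%.

-6.129%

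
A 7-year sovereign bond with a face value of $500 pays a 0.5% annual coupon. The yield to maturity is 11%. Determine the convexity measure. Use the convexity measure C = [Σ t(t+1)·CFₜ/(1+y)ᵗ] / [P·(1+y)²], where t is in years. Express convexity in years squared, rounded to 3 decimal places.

44.101

With y = 0.11:
  t   CF        PV=CF/(1+0.11)^t    t·PV        t(t+1)·PV
  1         2.50         2.2523         2.2523           4.5045
  2         2.50         2.0291         4.0581          12.1743
  3         2.50         1.8280         5.4839          21.9357
  4         2.50         1.6468         6.5873          32.9365
  5         2.50         1.4836         7.4181          44.5088
  6         2.50         1.3366         8.0196          56.1373
  7       502.50       242.0334     1,694.2335      13,553.8677
  Σ                    252.6097     1,728.0528      13,726.0650
P = 252.6097.
Convexity = Σ t(t+1)·PV / [P·(1+y)²] = 13,726.0650 / (252.6097 × 1.232100) = 44.10117.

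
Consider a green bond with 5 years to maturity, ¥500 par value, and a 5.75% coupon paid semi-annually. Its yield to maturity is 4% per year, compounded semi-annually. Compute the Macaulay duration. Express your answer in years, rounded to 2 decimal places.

Periodic yield y = 0.02. Discount each cash flow and weight by its period:
  t   CF        PV=CF/(1+0.02)^t    t·PV
  1       14.375        14.0931        14.0931
  2       14.375        13.8168        27.6336
  3       14.375        13.5459        40.6377
  4       14.375        13.2803        53.1211
  5       14.375        13.0199        65.0994
  6       14.375        12.7646        76.5875
  7       14.375        12.5143        87.6001
  8       14.375        12.2689        98.1514
  9       14.375        12.0284       108.2552
  10     514.375       421.9667     4,219.6666
  Σ                    539.2988     4,790.8457
Price P = Σ PV = 539.2988.
Macaulay duration = Σ(t·PV) / P = 4,790.8457 / 539.2988 = 8.88347 half-year periods.
In years: 8.88347 / 2 = 4.44174 years.

4.44 years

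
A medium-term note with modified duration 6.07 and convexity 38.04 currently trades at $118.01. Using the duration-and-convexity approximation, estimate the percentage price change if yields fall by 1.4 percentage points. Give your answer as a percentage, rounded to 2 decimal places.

+8.87%

Duration effect: -D_mod·Δy = -6.07 × (-0.014) = +0.084980
Convexity effect: ½·C·(Δy)² = 0.5 × 38.04 × (-0.014)² = +0.00372792
ΔP/P ≈ +0.084980 + 0.00372792 = +0.08870792
= +8.870792%.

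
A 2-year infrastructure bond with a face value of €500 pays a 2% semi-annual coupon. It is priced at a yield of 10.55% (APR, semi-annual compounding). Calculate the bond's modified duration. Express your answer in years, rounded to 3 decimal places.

1.869 years

Periodic yield y = 0.05275. First find Macaulay duration:
  t   CF        PV=CF/(1+0.05275)^t    t·PV
  1         5.00         4.7495         4.7495
  2         5.00         4.5115         9.0230
  3         5.00         4.2854        12.8563
  4       505.00       411.1406     1,644.5624
  Σ                    424.6870     1,671.1912
P = 424.6870; Macaulay duration = 1,671.1912 / 424.6870 = 3.93511 half-year periods = 1.96756 years.
Modified duration = D_Mac / (1 + y) = 1.96756 / 1.05275 = 1.86897 years.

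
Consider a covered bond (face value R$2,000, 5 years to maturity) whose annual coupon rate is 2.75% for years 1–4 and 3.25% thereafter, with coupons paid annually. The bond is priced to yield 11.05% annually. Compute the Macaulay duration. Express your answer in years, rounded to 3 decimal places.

Periodic yield y = 0.1105. Discount each cash flow and weight by its year:
  t   CF        PV=CF/(1+0.1105)^t    t·PV
  1        55.00        49.5272        49.5272
  2        55.00        44.5990        89.1981
  3        55.00        40.1612       120.4837
  4        55.00        36.1650       144.6600
  5     2,065.00     1,222.7206     6,113.6032
  Σ                  1,393.1731     6,517.4722
Price P = Σ PV = 1,393.1731.
Macaulay duration = Σ(t·PV) / P = 6,517.4722 / 1,393.1731 = 4.67815 years.

4.678 years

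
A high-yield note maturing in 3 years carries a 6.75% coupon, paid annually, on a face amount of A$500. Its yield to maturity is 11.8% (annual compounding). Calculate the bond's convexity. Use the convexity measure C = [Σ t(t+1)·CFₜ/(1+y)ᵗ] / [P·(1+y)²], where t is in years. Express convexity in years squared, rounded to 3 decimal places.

With y = 0.118:
  t   CF        PV=CF/(1+0.118)^t    t·PV        t(t+1)·PV
  1        33.75        30.1878        30.1878          60.3757
  2        33.75        27.0016        54.0033         162.0099
  3       533.75       381.9552     1,145.8657       4,583.4629
  Σ                    439.1447     1,230.0569       4,805.8485
P = 439.1447.
Convexity = Σ t(t+1)·PV / [P·(1+y)²] = 4,805.8485 / (439.1447 × 1.249924) = 8.75546.

8.755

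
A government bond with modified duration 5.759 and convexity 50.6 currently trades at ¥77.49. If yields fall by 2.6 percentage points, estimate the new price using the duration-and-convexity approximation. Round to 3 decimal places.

¥90.418

Duration effect: -D_mod·Δy = -5.759 × (-0.026) = +0.149734
Convexity effect: ½·C·(Δy)² = 0.5 × 50.6 × (-0.026)² = +0.0171028
ΔP/P ≈ +0.149734 + 0.0171028 = +0.1668368
New price ≈ 77.49 × (1 + 0.1668368) = 90.418183632.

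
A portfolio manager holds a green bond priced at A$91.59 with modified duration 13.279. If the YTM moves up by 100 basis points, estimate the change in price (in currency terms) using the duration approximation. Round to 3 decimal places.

Duration approximation: ΔP/P ≈ -D_mod · Δy = -13.279 × (+0.01) = -0.132790.
ΔP ≈ 91.59 × (-0.132790) = -12.1622361.

-A$12.162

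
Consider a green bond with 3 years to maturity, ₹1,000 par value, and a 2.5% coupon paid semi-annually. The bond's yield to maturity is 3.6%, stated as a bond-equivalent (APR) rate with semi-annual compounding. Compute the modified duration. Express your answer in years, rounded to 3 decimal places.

2.856 years

Periodic yield y = 0.018. First find Macaulay duration:
  t   CF        PV=CF/(1+0.018)^t    t·PV
  1        12.50        12.2790        12.2790
  2        12.50        12.0619        24.1237
  3        12.50        11.8486        35.5458
  4        12.50        11.6391        46.5563
  5        12.50        11.4333        57.1664
  6     1,012.50       909.7213     5,458.3278
  Σ                    968.9831     5,633.9991
P = 968.9831; Macaulay duration = 5,633.9991 / 968.9831 = 5.81434 half-year periods = 2.90717 years.
Modified duration = D_Mac / (1 + y) = 2.90717 / 1.018 = 2.85577 years.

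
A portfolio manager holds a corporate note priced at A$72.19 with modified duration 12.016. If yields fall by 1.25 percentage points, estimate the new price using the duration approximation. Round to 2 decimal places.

Duration approximation: ΔP/P ≈ -D_mod · Δy = -12.016 × (-0.0125) = +0.150200.
New price ≈ 72.19 × (1 + 0.150200) = 83.032938.

A$83.03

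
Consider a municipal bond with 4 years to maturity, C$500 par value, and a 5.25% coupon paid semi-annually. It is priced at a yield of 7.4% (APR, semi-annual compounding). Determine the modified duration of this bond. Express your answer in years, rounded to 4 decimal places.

3.5137 years

Periodic yield y = 0.037. First find Macaulay duration:
  t   CF        PV=CF/(1+0.037)^t    t·PV
  1       13.125        12.6567        12.6567
  2       13.125        12.2051        24.4102
  3       13.125        11.7696        35.3089
  4       13.125        11.3497        45.3988
  5       13.125        10.9447        54.7237
  6       13.125        10.5542        63.3254
  7       13.125        10.1777        71.2436
  8      513.125       383.7012     3,069.6094
  Σ                    463.3590     3,376.6767
P = 463.3590; Macaulay duration = 3,376.6767 / 463.3590 = 7.28739 half-year periods = 3.64369 years.
Modified duration = D_Mac / (1 + y) = 3.64369 / 1.037 = 3.51369 years.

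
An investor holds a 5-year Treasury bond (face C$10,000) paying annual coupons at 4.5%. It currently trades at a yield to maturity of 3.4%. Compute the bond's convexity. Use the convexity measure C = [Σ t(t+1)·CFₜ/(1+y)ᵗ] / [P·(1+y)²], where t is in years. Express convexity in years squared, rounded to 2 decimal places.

With y = 0.034:
  t   CF        PV=CF/(1+0.034)^t    t·PV        t(t+1)·PV
  1       450.00       435.2031       435.2031         870.4062
  2       450.00       420.8927       841.7855       2,525.3564
  3       450.00       407.0529     1,221.1588       4,884.6353
  4       450.00       393.6682     1,574.6729       7,873.3644
  5    10,450.00     8,841.2485    44,206.2424     265,237.4545
  Σ                 10,498.0655    48,279.0627     281,391.2169
P = 10,498.0655.
Convexity = Σ t(t+1)·PV / [P·(1+y)²] = 281,391.2169 / (10,498.0655 × 1.069156) = 25.07034.

25.07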